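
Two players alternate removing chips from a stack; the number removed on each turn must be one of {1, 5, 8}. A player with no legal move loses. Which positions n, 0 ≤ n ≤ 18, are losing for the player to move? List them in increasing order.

G(0) = 0
G(1) = mex{0} = 1
G(2) = mex{1} = 0
G(3) = mex{0} = 1
G(4) = mex{1} = 0
G(5) = mex{0,0} = 1
G(6) = mex{1,1} = 0
G(7) = mex{0,0} = 1
G(8) = mex{1,1,0} = 2
G(9) = mex{2,0,1} = 3
G(10) = mex{3,1,0} = 2
G(11) = mex{2,0,1} = 3
G(12) = mex{3,1,0} = 2
G(13) = mex{2,2,1} = 0
G(14) = mex{0,3,0} = 1
G(15) = mex{1,2,1} = 0
G(16) = mex{0,3,2} = 1
G(17) = mex{1,2,3} = 0
G(18) = mex{0,0,2} = 1
P-positions are exactly the n with G(n) = 0.

0, 2, 4, 6, 13, 15, 17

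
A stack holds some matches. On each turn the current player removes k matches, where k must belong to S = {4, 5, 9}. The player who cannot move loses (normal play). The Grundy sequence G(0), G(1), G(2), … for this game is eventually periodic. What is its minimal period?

13

n :  0  1  2  3  4  5  6  7  8  9 10 11 12 13 14 15 16 17 18 19 20 21 22 23 24 25 26 27
G :  0  0  0  0  1  1  1  1  2  2  2  2  3  0  0  0  0  1  1  1  1  2  2  2  2  3  0  0
G(n+13) = G(n) holds for n = 0,…,8 (a full window of length max(S) = 9), so the sequence is purely periodic with period 13.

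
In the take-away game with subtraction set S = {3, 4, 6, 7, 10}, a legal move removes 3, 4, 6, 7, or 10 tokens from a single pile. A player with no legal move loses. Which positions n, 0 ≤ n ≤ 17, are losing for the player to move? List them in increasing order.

0, 1, 2, 13, 14, 15

n :  0  1  2  3  4  5  6  7  8  9 10 11 12 13 14 15 16 17
G :  0  0  0  1  1  1  2  2  2  3  3  3  4  0  0  0  1  1
P-positions are exactly the n with G(n) = 0.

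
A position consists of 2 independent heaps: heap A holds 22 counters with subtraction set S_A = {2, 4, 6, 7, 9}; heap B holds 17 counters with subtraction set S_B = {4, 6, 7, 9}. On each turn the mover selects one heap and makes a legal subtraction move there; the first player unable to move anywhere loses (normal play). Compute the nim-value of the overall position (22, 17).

1

Heap A, S = {2, 4, 6, 7, 9}:
G(0) = 0
G(1) = mex{} = 0
G(2) = mex{0} = 1
G(3) = mex{0} = 1
G(4) = mex{1,0} = 2
G(5) = mex{1,0} = 2
G(6) = mex{2,1,0} = 3
G(7) = mex{2,1,0,0} = 3
G(8) = mex{3,2,1,0} = 4
G(9) = mex{3,2,1,1,0} = 4
G(10) = mex{4,3,2,1,0} = 5
G(11) = mex{4,3,2,2,1} = 0
G(12) = mex{5,4,3,2,1} = 0
G(13) = mex{0,4,3,3,2} = 1
G(14) = mex{0,5,4,3,2} = 1
G(15) = mex{1,0,4,4,3} = 2
G(16) = mex{1,0,5,4,3} = 2
G(17) = mex{2,1,0,5,4} = 3
G(18) = mex{2,1,0,0,4} = 3
G(19) = mex{3,2,1,0,5} = 4
G(20) = mex{3,2,1,1,0} = 4
G(21) = mex{4,3,2,1,0} = 5
G(22) = mex{4,3,2,2,1} = 0
G_A(22) = 0.
Heap B, S = {4, 6, 7, 9}:
n :  0  1  2  3  4  5  6  7  8  9 10 11 12 13 14 15 16 17
G :  0  0  0  0  1  1  1  1  2  2  2  2  3  0  0  0  0  1
G_B(17) = 1.
Combined Grundy value = 0 ⊕ 1 = 1.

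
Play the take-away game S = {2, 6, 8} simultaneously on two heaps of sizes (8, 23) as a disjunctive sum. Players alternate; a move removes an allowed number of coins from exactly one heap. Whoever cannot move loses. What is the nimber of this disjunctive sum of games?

All heaps use S = {2, 6, 8}:
n :  0  1  2  3  4  5  6  7  8  9 10 11 12 13 14 15 16 17 18 19 20 21 22 23
G :  0  0  1  1  0  0  1  1  2  2  3  3  2  2  0  0  1  1  0  0  1  1  2  2
Heap A: G(8) = 2.
Heap B: G(23) = 2.
Combined Grundy value = 2 ⊕ 2 = 0.

0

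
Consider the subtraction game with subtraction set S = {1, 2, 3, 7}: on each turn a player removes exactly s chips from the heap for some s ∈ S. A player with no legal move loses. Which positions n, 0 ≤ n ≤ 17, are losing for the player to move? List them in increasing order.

0, 4, 8, 12, 16

G(0) = 0
G(1) = mex{0} = 1
G(2) = mex{1,0} = 2
G(3) = mex{2,1,0} = 3
G(4) = mex{3,2,1} = 0
G(5) = mex{0,3,2} = 1
G(6) = mex{1,0,3} = 2
G(7) = mex{2,1,0,0} = 3
G(8) = mex{3,2,1,1} = 0
G(9) = mex{0,3,2,2} = 1
G(10) = mex{1,0,3,3} = 2
G(11) = mex{2,1,0,0} = 3
G(12) = mex{3,2,1,1} = 0
G(13) = mex{0,3,2,2} = 1
G(14) = mex{1,0,3,3} = 2
G(15) = mex{2,1,0,0} = 3
G(16) = mex{3,2,1,1} = 0
G(17) = mex{0,3,2,2} = 1
P-positions are exactly the n with G(n) = 0.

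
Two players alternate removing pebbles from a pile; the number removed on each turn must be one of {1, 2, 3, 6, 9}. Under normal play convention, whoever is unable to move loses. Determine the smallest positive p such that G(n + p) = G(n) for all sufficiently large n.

G(0) = 0
G(1) = mex{0} = 1
G(2) = mex{1,0} = 2
G(3) = mex{2,1,0} = 3
G(4) = mex{3,2,1} = 0
G(5) = mex{0,3,2} = 1
G(6) = mex{1,0,3,0} = 2
G(7) = mex{2,1,0,1} = 3
G(8) = mex{3,2,1,2} = 0
G(9) = mex{0,3,2,3,0} = 1
G(10) = mex{1,0,3,0,1} = 2
G(11) = mex{2,1,0,1,2} = 3
G(12) = mex{3,2,1,2,3} = 0
G(13) = mex{0,3,2,3,0} = 1
G(14) = mex{1,0,3,0,1} = 2
G(n+4) = G(n) holds for n = 0,…,8 (a full window of length max(S) = 9), so the sequence is purely periodic with period 4.

4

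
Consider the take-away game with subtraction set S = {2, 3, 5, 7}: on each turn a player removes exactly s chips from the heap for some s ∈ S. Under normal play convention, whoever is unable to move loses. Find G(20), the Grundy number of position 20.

1

n :  0  1  2  3  4  5  6  7  8  9 10 11 12 13 14 15 16 17 18 19 20
G :  0  0  1  1  2  2  3  3  4  0  0  1  1  2  2  3  3  4  0  0  1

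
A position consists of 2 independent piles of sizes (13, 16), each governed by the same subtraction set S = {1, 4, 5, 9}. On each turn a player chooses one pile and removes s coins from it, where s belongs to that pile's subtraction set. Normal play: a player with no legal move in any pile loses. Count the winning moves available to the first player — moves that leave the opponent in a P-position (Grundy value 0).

3

All piles use S = {1, 4, 5, 9}:
n :  0  1  2  3  4  5  6  7  8  9 10 11 12 13 14 15 16
G :  0  1  0  1  2  3  2  3  0  1  0  1  2  3  2  3  0
Pile A: G(13) = 3.
Pile B: G(16) = 0.
Combined Grundy value = 3 ⊕ 0 = 3.
A winning move leaves total XOR = 0, i.e. changes one component's Grundy value g to g ⊕ X where X is the current total.
Pile A: need g' = 3⊕3 = 0. Options: 13−1→G=2, 13−4→G=1, 13−5→G=0, 13−9→G=2. Hits: 1.
Pile B: need g' = 0⊕3 = 3. Options: 16−1→G=3, 16−4→G=2, 16−5→G=1, 16−9→G=3. Hits: 2.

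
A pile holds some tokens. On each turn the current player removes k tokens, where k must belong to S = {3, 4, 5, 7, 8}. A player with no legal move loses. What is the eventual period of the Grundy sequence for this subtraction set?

11

G(0) = 0
G(1) = mex{} = 0
G(2) = mex{} = 0
G(3) = mex{0} = 1
G(4) = mex{0,0} = 1
G(5) = mex{0,0,0} = 1
G(6) = mex{1,0,0} = 2
G(7) = mex{1,1,0,0} = 2
G(8) = mex{1,1,1,0,0} = 2
G(9) = mex{2,1,1,0,0} = 3
G(10) = mex{2,2,1,1,0} = 3
G(11) = mex{2,2,2,1,1} = 0
G(12) = mex{3,2,2,1,1} = 0
G(13) = mex{3,3,2,2,1} = 0
G(14) = mex{0,3,3,2,2} = 1
G(15) = mex{0,0,3,2,2} = 1
G(16) = mex{0,0,0,3,2} = 1
G(17) = mex{1,0,0,3,3} = 2
G(18) = mex{1,1,0,0,3} = 2
G(19) = mex{1,1,1,0,0} = 2
G(20) = mex{2,1,1,0,0} = 3
G(21) = mex{2,2,1,1,0} = 3
G(22) = mex{2,2,2,1,1} = 0
G(23) = mex{3,2,2,1,1} = 0
G(n+11) = G(n) holds for n = 0,…,7 (a full window of length max(S) = 8), so the sequence is purely periodic with period 11.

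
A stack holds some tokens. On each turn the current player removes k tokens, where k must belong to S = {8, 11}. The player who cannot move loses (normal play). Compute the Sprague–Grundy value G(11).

n :  0  1  2  3  4  5  6  7  8  9 10 11
G :  0  0  0  0  0  0  0  0  1  1  1  1

1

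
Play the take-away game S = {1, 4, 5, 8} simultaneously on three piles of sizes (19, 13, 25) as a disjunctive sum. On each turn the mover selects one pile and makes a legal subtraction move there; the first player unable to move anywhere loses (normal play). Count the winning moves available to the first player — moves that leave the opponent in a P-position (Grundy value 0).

0

All piles use S = {1, 4, 5, 8}:
n :  0  1  2  3  4  5  6  7  8  9 10 11 12 13 14 15 16 17 18 19 20 21 22 23 24 25
G :  0  1  0  1  2  3  2  3  4  0  1  0  1  2  3  2  3  4  0  1  0  1  2  3  2  3
Pile A: G(19) = 1.
Pile B: G(13) = 2.
Pile C: G(25) = 3.
Combined Grundy value = 1 ⊕ 2 ⊕ 3 = 0.
A winning move leaves total XOR = 0, i.e. changes one component's Grundy value g to g ⊕ X where X is the current total.
Pile A: target g' = 1⊕0 = 1, but every legal move changes the Grundy value (mex property), so 0 moves.
Pile B: target g' = 2⊕0 = 2, but every legal move changes the Grundy value (mex property), so 0 moves.
Pile C: target g' = 3⊕0 = 3, but every legal move changes the Grundy value (mex property), so 0 moves.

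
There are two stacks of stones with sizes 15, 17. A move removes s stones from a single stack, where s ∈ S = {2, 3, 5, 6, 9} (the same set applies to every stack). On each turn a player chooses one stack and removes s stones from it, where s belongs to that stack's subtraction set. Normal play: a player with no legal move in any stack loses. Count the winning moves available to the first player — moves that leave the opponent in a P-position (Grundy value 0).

2

All stacks use S = {2, 3, 5, 6, 9}:
n :  0  1  2  3  4  5  6  7  8  9 10 11 12 13 14 15 16 17
G :  0  0  1  1  2  2  3  3  0  4  1  5  0  4  1  2  0  3
Stack A: G(15) = 2.
Stack B: G(17) = 3.
Combined Grundy value = 2 ⊕ 3 = 1.
A winning move leaves total XOR = 0, i.e. changes one component's Grundy value g to g ⊕ X where X is the current total.
Stack A: need g' = 2⊕1 = 3. Options: 15−2→G=4, 15−3→G=0, 15−5→G=1, 15−6→G=4, 15−9→G=3. Hits: 1.
Stack B: need g' = 3⊕1 = 2. Options: 17−2→G=2, 17−3→G=1, 17−5→G=0, 17−6→G=5, 17−9→G=0. Hits: 1.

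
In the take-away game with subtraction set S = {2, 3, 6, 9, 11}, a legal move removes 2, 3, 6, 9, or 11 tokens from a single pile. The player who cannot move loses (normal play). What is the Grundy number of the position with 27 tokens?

n :  0  1  2  3  4  5  6  7  8  9 10 11 12 13 14 15 16 17 18 19 20 21 22 23 24 25 26 27
G :  0  0  1  1  2  0  3  1  2  2  3  3  4  0  5  1  2  0  0  1  1  2  4  3  3  0  2  1

1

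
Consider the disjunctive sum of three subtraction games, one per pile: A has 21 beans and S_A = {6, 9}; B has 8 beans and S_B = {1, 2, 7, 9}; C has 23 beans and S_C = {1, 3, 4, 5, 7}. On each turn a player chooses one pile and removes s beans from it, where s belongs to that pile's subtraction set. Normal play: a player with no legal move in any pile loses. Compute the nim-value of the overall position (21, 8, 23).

Pile A, S = {6, 9}:
G(0) = 0
G(1) = mex{} = 0
G(2) = mex{} = 0
G(3) = mex{} = 0
G(4) = mex{} = 0
G(5) = mex{} = 0
G(6) = mex{0} = 1
G(7) = mex{0} = 1
G(8) = mex{0} = 1
G(9) = mex{0,0} = 1
G(10) = mex{0,0} = 1
G(11) = mex{0,0} = 1
G(12) = mex{1,0} = 2
G(13) = mex{1,0} = 2
G(14) = mex{1,0} = 2
G(15) = mex{1,1} = 0
G(16) = mex{1,1} = 0
G(17) = mex{1,1} = 0
G(18) = mex{2,1} = 0
G(19) = mex{2,1} = 0
G(20) = mex{2,1} = 0
G(21) = mex{0,2} = 1
G_A(21) = 1.
Pile B, S = {1, 2, 7, 9}:
n : 0 1 2 3 4 5 6 7 8
G : 0 1 2 0 1 2 0 1 2
G_B(8) = 2.
Pile C, S = {1, 3, 4, 5, 7}:
G(0) = 0
G(1) = mex{0} = 1
G(2) = mex{1} = 0
G(3) = mex{0,0} = 1
G(4) = mex{1,1,0} = 2
G(5) = mex{2,0,1,0} = 3
G(6) = mex{3,1,0,1} = 2
G(7) = mex{2,2,1,0,0} = 3
G(8) = mex{3,3,2,1,1} = 0
G(9) = mex{0,2,3,2,0} = 1
G(10) = mex{1,3,2,3,1} = 0
G(11) = mex{0,0,3,2,2} = 1
G(12) = mex{1,1,0,3,3} = 2
G(13) = mex{2,0,1,0,2} = 3
G(14) = mex{3,1,0,1,3} = 2
G(15) = mex{2,2,1,0,0} = 3
G(16) = mex{3,3,2,1,1} = 0
G(17) = mex{0,2,3,2,0} = 1
G(18) = mex{1,3,2,3,1} = 0
G(19) = mex{0,0,3,2,2} = 1
G(20) = mex{1,1,0,3,3} = 2
G(21) = mex{2,0,1,0,2} = 3
G(22) = mex{3,1,0,1,3} = 2
G(23) = mex{2,2,1,0,0} = 3
G_C(23) = 3.
Combined Grundy value = 1 ⊕ 2 ⊕ 3 = 0.

0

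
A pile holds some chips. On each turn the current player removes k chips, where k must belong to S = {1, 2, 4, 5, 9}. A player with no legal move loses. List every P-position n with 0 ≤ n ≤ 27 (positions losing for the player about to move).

0, 3, 6, 13, 16, 19, 26

G(0) = 0
G(1) = mex{0} = 1
G(2) = mex{1,0} = 2
G(3) = mex{2,1} = 0
G(4) = mex{0,2,0} = 1
G(5) = mex{1,0,1,0} = 2
G(6) = mex{2,1,2,1} = 0
G(7) = mex{0,2,0,2} = 1
G(8) = mex{1,0,1,0} = 2
G(9) = mex{2,1,2,1,0} = 3
G(10) = mex{3,2,0,2,1} = 4
G(11) = mex{4,3,1,0,2} = 5
G(12) = mex{5,4,2,1,0} = 3
G(13) = mex{3,5,3,2,1} = 0
G(14) = mex{0,3,4,3,2} = 1
G(15) = mex{1,0,5,4,0} = 2
G(16) = mex{2,1,3,5,1} = 0
G(17) = mex{0,2,0,3,2} = 1
G(18) = mex{1,0,1,0,3} = 2
G(19) = mex{2,1,2,1,4} = 0
G(20) = mex{0,2,0,2,5} = 1
G(21) = mex{1,0,1,0,3} = 2
G(22) = mex{2,1,2,1,0} = 3
G(23) = mex{3,2,0,2,1} = 4
G(24) = mex{4,3,1,0,2} = 5
G(25) = mex{5,4,2,1,0} = 3
G(26) = mex{3,5,3,2,1} = 0
G(27) = mex{0,3,4,3,2} = 1
P-positions are exactly the n with G(n) = 0.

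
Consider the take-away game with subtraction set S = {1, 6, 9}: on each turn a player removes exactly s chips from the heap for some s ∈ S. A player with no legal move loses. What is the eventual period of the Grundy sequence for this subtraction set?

n :  0  1  2  3  4  5  6  7  8  9 10 11 12 13 14 15 16 17 18 19 20 21 22 23 24 25 26
G :  0  1  0  1  0  1  2  0  1  2  3  2  0  1  0  1  2  0  1  0  1  2  0  1  0  1  2
From n = 11 onward G(n+5) = G(n); since this holds over max(S) = 9 consecutive positions the period is 5 (pre-period 11).

5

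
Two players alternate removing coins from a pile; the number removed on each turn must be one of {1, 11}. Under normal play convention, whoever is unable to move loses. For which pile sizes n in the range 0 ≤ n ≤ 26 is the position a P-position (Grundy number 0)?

0, 2, 4, 6, 8, 10, 12, 14, 16, 18, 20, 22, 24, 26

n :  0  1  2  3  4  5  6  7  8  9 10 11 12 13 14 15 16 17 18 19 20 21 22 23 24 25 26
G :  0  1  0  1  0  1  0  1  0  1  0  1  0  1  0  1  0  1  0  1  0  1  0  1  0  1  0
P-positions are exactly the n with G(n) = 0.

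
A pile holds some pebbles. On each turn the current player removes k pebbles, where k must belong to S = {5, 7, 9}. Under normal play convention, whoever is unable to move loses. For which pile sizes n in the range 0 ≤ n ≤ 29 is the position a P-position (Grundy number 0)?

G(0) = 0
G(1) = mex{} = 0
G(2) = mex{} = 0
G(3) = mex{} = 0
G(4) = mex{} = 0
G(5) = mex{0} = 1
G(6) = mex{0} = 1
G(7) = mex{0,0} = 1
G(8) = mex{0,0} = 1
G(9) = mex{0,0,0} = 1
G(10) = mex{1,0,0} = 2
G(11) = mex{1,0,0} = 2
G(12) = mex{1,1,0} = 2
G(13) = mex{1,1,0} = 2
G(14) = mex{1,1,1} = 0
G(15) = mex{2,1,1} = 0
G(16) = mex{2,1,1} = 0
G(17) = mex{2,2,1} = 0
G(18) = mex{2,2,1} = 0
G(19) = mex{0,2,2} = 1
G(20) = mex{0,2,2} = 1
G(21) = mex{0,0,2} = 1
G(22) = mex{0,0,2} = 1
G(23) = mex{0,0,0} = 1
G(24) = mex{1,0,0} = 2
G(25) = mex{1,0,0} = 2
G(26) = mex{1,1,0} = 2
G(27) = mex{1,1,0} = 2
G(28) = mex{1,1,1} = 0
G(29) = mex{2,1,1} = 0
P-positions are exactly the n with G(n) = 0.

0, 1, 2, 3, 4, 14, 15, 16, 17, 18, 28, 29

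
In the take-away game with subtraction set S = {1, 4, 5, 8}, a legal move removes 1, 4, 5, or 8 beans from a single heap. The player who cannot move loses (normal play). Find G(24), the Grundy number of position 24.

n :  0  1  2  3  4  5  6  7  8  9 10 11 12 13 14 15 16 17 18 19 20 21 22 23 24
G :  0  1  0  1  2  3  2  3  4  0  1  0  1  2  3  2  3  4  0  1  0  1  2  3  2

2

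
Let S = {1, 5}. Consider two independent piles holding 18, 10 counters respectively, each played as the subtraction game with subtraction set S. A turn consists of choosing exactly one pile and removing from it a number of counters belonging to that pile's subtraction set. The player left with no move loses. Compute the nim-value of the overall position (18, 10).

All piles use S = {1, 5}:
G(0) = 0
G(1) = mex{0} = 1
G(2) = mex{1} = 0
G(3) = mex{0} = 1
G(4) = mex{1} = 0
G(5) = mex{0,0} = 1
G(6) = mex{1,1} = 0
G(7) = mex{0,0} = 1
G(8) = mex{1,1} = 0
G(9) = mex{0,0} = 1
G(10) = mex{1,1} = 0
G(11) = mex{0,0} = 1
G(12) = mex{1,1} = 0
G(13) = mex{0,0} = 1
G(14) = mex{1,1} = 0
G(15) = mex{0,0} = 1
G(16) = mex{1,1} = 0
G(17) = mex{0,0} = 1
G(18) = mex{1,1} = 0
Pile A: G(18) = 0.
Pile B: G(10) = 0.
Combined Grundy value = 0 ⊕ 0 = 0.

0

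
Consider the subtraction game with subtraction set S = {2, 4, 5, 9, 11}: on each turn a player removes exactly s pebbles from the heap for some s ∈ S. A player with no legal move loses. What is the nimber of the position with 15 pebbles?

n :  0  1  2  3  4  5  6  7  8  9 10 11 12 13 14 15
G :  0  0  1  1  2  2  3  0  0  1  1  2  2  3  0  0

0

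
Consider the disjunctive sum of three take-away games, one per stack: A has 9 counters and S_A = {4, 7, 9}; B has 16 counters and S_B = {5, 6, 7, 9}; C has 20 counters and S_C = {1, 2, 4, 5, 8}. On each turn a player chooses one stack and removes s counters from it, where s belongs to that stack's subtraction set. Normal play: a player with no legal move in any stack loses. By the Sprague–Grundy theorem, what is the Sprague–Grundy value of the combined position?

0

Stack A, S = {4, 7, 9}:
n : 0 1 2 3 4 5 6 7 8 9
G : 0 0 0 0 1 1 1 1 2 2
G_A(9) = 2.
Stack B, S = {5, 6, 7, 9}:
G(0) = 0
G(1) = mex{} = 0
G(2) = mex{} = 0
G(3) = mex{} = 0
G(4) = mex{} = 0
G(5) = mex{0} = 1
G(6) = mex{0,0} = 1
G(7) = mex{0,0,0} = 1
G(8) = mex{0,0,0} = 1
G(9) = mex{0,0,0,0} = 1
G(10) = mex{1,0,0,0} = 2
G(11) = mex{1,1,0,0} = 2
G(12) = mex{1,1,1,0} = 2
G(13) = mex{1,1,1,0} = 2
G(14) = mex{1,1,1,1} = 0
G(15) = mex{2,1,1,1} = 0
G(16) = mex{2,2,1,1} = 0
G_B(16) = 0.
Stack C, S = {1, 2, 4, 5, 8}:
G(0) = 0
G(1) = mex{0} = 1
G(2) = mex{1,0} = 2
G(3) = mex{2,1} = 0
G(4) = mex{0,2,0} = 1
G(5) = mex{1,0,1,0} = 2
G(6) = mex{2,1,2,1} = 0
G(7) = mex{0,2,0,2} = 1
G(8) = mex{1,0,1,0,0} = 2
G(9) = mex{2,1,2,1,1} = 0
G(10) = mex{0,2,0,2,2} = 1
G(11) = mex{1,0,1,0,0} = 2
G(12) = mex{2,1,2,1,1} = 0
G(13) = mex{0,2,0,2,2} = 1
G(14) = mex{1,0,1,0,0} = 2
G(15) = mex{2,1,2,1,1} = 0
G(16) = mex{0,2,0,2,2} = 1
G(17) = mex{1,0,1,0,0} = 2
G(18) = mex{2,1,2,1,1} = 0
G(19) = mex{0,2,0,2,2} = 1
G(20) = mex{1,0,1,0,0} = 2
G_C(20) = 2.
Combined Grundy value = 2 ⊕ 0 ⊕ 2 = 0.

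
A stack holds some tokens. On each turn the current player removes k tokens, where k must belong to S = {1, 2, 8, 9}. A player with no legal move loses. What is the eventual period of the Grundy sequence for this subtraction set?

n :  0  1  2  3  4  5  6  7  8  9 10 11 12 13 14 15 16 17 18 19 20 21
G :  0  1  2  0  1  2  0  1  2  3  0  1  2  0  1  2  0  1  2  3  0  1
G(n+10) = G(n) holds for n = 0,…,8 (a full window of length max(S) = 9), so the sequence is purely periodic with period 10.

10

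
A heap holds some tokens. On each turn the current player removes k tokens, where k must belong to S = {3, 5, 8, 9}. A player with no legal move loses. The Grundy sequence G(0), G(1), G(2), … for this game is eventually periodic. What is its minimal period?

12

G(0) = 0
G(1) = mex{} = 0
G(2) = mex{} = 0
G(3) = mex{0} = 1
G(4) = mex{0} = 1
G(5) = mex{0,0} = 1
G(6) = mex{1,0} = 2
G(7) = mex{1,0} = 2
G(8) = mex{1,1,0} = 2
G(9) = mex{2,1,0,0} = 3
G(10) = mex{2,1,0,0} = 3
G(11) = mex{2,2,1,0} = 3
G(12) = mex{3,2,1,1} = 0
G(13) = mex{3,2,1,1} = 0
G(14) = mex{3,3,2,1} = 0
G(15) = mex{0,3,2,2} = 1
G(16) = mex{0,3,2,2} = 1
G(17) = mex{0,0,3,2} = 1
G(18) = mex{1,0,3,3} = 2
G(19) = mex{1,0,3,3} = 2
G(20) = mex{1,1,0,3} = 2
G(21) = mex{2,1,0,0} = 3
G(22) = mex{2,1,0,0} = 3
G(23) = mex{2,2,1,0} = 3
G(24) = mex{3,2,1,1} = 0
G(25) = mex{3,2,1,1} = 0
G(n+12) = G(n) holds for n = 0,…,8 (a full window of length max(S) = 9), so the sequence is purely periodic with period 12.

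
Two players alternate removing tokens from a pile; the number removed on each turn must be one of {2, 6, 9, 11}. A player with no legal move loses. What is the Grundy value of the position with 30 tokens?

G(0) = 0
G(1) = mex{} = 0
G(2) = mex{0} = 1
G(3) = mex{0} = 1
G(4) = mex{1} = 0
G(5) = mex{1} = 0
G(6) = mex{0,0} = 1
G(7) = mex{0,0} = 1
G(8) = mex{1,1} = 0
G(9) = mex{1,1,0} = 2
G(10) = mex{0,0,0} = 1
G(11) = mex{2,0,1,0} = 3
G(12) = mex{1,1,1,0} = 2
G(13) = mex{3,1,0,1} = 2
G(14) = mex{2,0,0,1} = 3
G(15) = mex{2,2,1,0} = 3
G(16) = mex{3,1,1,0} = 2
G(17) = mex{3,3,0,1} = 2
G(18) = mex{2,2,2,1} = 0
G(19) = mex{2,2,1,0} = 3
G(20) = mex{0,3,3,2} = 1
G(21) = mex{3,3,2,1} = 0
G(22) = mex{1,2,2,3} = 0
G(23) = mex{0,2,3,2} = 1
G(24) = mex{0,0,3,2} = 1
G(25) = mex{1,3,2,3} = 0
G(26) = mex{1,1,2,3} = 0
G(27) = mex{0,0,0,2} = 1
G(28) = mex{0,0,3,2} = 1
G(29) = mex{1,1,1,0} = 2
G(30) = mex{1,1,0,3} = 2

2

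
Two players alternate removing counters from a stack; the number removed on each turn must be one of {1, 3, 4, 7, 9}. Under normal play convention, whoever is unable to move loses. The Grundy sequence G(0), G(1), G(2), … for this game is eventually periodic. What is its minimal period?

G(0) = 0
G(1) = mex{0} = 1
G(2) = mex{1} = 0
G(3) = mex{0,0} = 1
G(4) = mex{1,1,0} = 2
G(5) = mex{2,0,1} = 3
G(6) = mex{3,1,0} = 2
G(7) = mex{2,2,1,0} = 3
G(8) = mex{3,3,2,1} = 0
G(9) = mex{0,2,3,0,0} = 1
G(10) = mex{1,3,2,1,1} = 0
G(11) = mex{0,0,3,2,0} = 1
G(12) = mex{1,1,0,3,1} = 2
G(13) = mex{2,0,1,2,2} = 3
G(14) = mex{3,1,0,3,3} = 2
G(15) = mex{2,2,1,0,2} = 3
G(16) = mex{3,3,2,1,3} = 0
G(17) = mex{0,2,3,0,0} = 1
G(18) = mex{1,3,2,1,1} = 0
G(n+8) = G(n) holds for n = 0,…,8 (a full window of length max(S) = 9), so the sequence is purely periodic with period 8.

8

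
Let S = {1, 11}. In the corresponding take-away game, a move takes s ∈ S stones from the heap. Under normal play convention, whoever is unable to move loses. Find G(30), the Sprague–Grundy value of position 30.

0

n :  0  1  2  3  4  5  6  7  8  9 10 11 12 13 14 15 16 17 18 19 20 21 22 23 24 25 26 27 28 29 30
G :  0  1  0  1  0  1  0  1  0  1  0  1  0  1  0  1  0  1  0  1  0  1  0  1  0  1  0  1  0  1  0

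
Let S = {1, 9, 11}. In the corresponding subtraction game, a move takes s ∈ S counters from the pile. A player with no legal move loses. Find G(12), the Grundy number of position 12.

0

n :  0  1  2  3  4  5  6  7  8  9 10 11 12
G :  0  1  0  1  0  1  0  1  0  1  0  1  0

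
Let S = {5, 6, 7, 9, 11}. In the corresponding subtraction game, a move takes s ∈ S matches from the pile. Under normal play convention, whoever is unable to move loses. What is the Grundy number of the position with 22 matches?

G(0) = 0
G(1) = mex{} = 0
G(2) = mex{} = 0
G(3) = mex{} = 0
G(4) = mex{} = 0
G(5) = mex{0} = 1
G(6) = mex{0,0} = 1
G(7) = mex{0,0,0} = 1
G(8) = mex{0,0,0} = 1
G(9) = mex{0,0,0,0} = 1
G(10) = mex{1,0,0,0} = 2
G(11) = mex{1,1,0,0,0} = 2
G(12) = mex{1,1,1,0,0} = 2
G(13) = mex{1,1,1,0,0} = 2
G(14) = mex{1,1,1,1,0} = 2
G(15) = mex{2,1,1,1,0} = 3
G(16) = mex{2,2,1,1,1} = 0
G(17) = mex{2,2,2,1,1} = 0
G(18) = mex{2,2,2,1,1} = 0
G(19) = mex{2,2,2,2,1} = 0
G(20) = mex{3,2,2,2,1} = 0
G(21) = mex{0,3,2,2,2} = 1
G(22) = mex{0,0,3,2,2} = 1

1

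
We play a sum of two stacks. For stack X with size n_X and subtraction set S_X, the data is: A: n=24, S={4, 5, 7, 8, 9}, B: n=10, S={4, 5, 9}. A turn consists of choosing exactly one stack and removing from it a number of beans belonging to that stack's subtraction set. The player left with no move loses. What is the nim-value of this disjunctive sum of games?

0

Stack A, S = {4, 5, 7, 8, 9}:
n :  0  1  2  3  4  5  6  7  8  9 10 11 12 13 14 15 16 17 18 19 20 21 22 23 24
G :  0  0  0  0  1  1  1  1  2  2  2  2  3  0  0  0  0  1  1  1  1  2  2  2  2
G_A(24) = 2.
Stack B, S = {4, 5, 9}:
n :  0  1  2  3  4  5  6  7  8  9 10
G :  0  0  0  0  1  1  1  1  2  2  2
G_B(10) = 2.
Combined Grundy value = 2 ⊕ 2 = 0.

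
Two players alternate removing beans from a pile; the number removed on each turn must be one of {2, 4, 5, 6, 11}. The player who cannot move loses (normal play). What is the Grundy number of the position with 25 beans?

n :  0  1  2  3  4  5  6  7  8  9 10 11 12 13 14 15 16 17 18 19 20 21 22 23 24 25
G :  0  0  1  1  2  2  3  3  0  0  1  1  2  2  3  3  0  0  1  1  2  2  3  3  0  0

0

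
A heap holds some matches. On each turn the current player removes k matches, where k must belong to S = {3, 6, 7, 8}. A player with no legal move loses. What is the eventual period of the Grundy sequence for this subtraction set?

11

n :  0  1  2  3  4  5  6  7  8  9 10 11 12 13 14 15 16 17 18 19 20 21 22 23
G :  0  0  0  1  1  1  2  2  2  3  3  0  0  0  1  1  1  2  2  2  3  3  0  0
G(n+11) = G(n) holds for n = 0,…,7 (a full window of length max(S) = 8), so the sequence is purely periodic with period 11.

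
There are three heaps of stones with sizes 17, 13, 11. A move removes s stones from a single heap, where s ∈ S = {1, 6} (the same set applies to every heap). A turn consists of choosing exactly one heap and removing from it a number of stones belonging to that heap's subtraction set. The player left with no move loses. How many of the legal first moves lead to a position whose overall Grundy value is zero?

1

All heaps use S = {1, 6}:
n :  0  1  2  3  4  5  6  7  8  9 10 11 12 13 14 15 16 17
G :  0  1  0  1  0  1  2  0  1  0  1  0  1  2  0  1  0  1
Heap A: G(17) = 1.
Heap B: G(13) = 2.
Heap C: G(11) = 0.
Combined Grundy value = 1 ⊕ 2 ⊕ 0 = 3.
A winning move leaves total XOR = 0, i.e. changes one component's Grundy value g to g ⊕ X where X is the current total.
Heap A: need g' = 1⊕3 = 2. Options: 17−1→G=0, 17−6→G=0. Hits: 0.
Heap B: need g' = 2⊕3 = 1. Options: 13−1→G=1, 13−6→G=0. Hits: 1.
Heap C: need g' = 0⊕3 = 3. Options: 11−1→G=1, 11−6→G=1. Hits: 0.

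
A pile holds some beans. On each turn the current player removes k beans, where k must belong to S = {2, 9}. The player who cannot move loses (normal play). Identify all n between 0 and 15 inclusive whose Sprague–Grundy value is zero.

0, 1, 4, 5, 8, 11, 12, 15

G(0) = 0
G(1) = mex{} = 0
G(2) = mex{0} = 1
G(3) = mex{0} = 1
G(4) = mex{1} = 0
G(5) = mex{1} = 0
G(6) = mex{0} = 1
G(7) = mex{0} = 1
G(8) = mex{1} = 0
G(9) = mex{1,0} = 2
G(10) = mex{0,0} = 1
G(11) = mex{2,1} = 0
G(12) = mex{1,1} = 0
G(13) = mex{0,0} = 1
G(14) = mex{0,0} = 1
G(15) = mex{1,1} = 0
P-positions are exactly the n with G(n) = 0.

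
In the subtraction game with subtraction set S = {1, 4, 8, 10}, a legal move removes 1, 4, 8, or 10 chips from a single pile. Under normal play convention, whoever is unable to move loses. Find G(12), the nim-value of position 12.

3

n :  0  1  2  3  4  5  6  7  8  9 10 11 12
G :  0  1  0  1  2  0  1  0  1  2  3  2  3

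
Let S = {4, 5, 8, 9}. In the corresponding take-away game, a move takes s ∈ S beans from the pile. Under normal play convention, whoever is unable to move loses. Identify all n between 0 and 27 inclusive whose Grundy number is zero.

G(0) = 0
G(1) = mex{} = 0
G(2) = mex{} = 0
G(3) = mex{} = 0
G(4) = mex{0} = 1
G(5) = mex{0,0} = 1
G(6) = mex{0,0} = 1
G(7) = mex{0,0} = 1
G(8) = mex{1,0,0} = 2
G(9) = mex{1,1,0,0} = 2
G(10) = mex{1,1,0,0} = 2
G(11) = mex{1,1,0,0} = 2
G(12) = mex{2,1,1,0} = 3
G(13) = mex{2,2,1,1} = 0
G(14) = mex{2,2,1,1} = 0
G(15) = mex{2,2,1,1} = 0
G(16) = mex{3,2,2,1} = 0
G(17) = mex{0,3,2,2} = 1
G(18) = mex{0,0,2,2} = 1
G(19) = mex{0,0,2,2} = 1
G(20) = mex{0,0,3,2} = 1
G(21) = mex{1,0,0,3} = 2
G(22) = mex{1,1,0,0} = 2
G(23) = mex{1,1,0,0} = 2
G(24) = mex{1,1,0,0} = 2
G(25) = mex{2,1,1,0} = 3
G(26) = mex{2,2,1,1} = 0
G(27) = mex{2,2,1,1} = 0
P-positions are exactly the n with G(n) = 0.

0, 1, 2, 3, 13, 14, 15, 16, 26, 27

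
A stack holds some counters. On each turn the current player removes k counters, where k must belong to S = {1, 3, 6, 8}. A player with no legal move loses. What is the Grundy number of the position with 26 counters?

n :  0  1  2  3  4  5  6  7  8  9 10 11 12 13 14 15 16 17 18 19 20 21 22 23 24 25 26
G :  0  1  0  1  0  1  2  3  2  0  1  0  1  0  1  2  3  2  0  1  0  1  0  1  2  3  2

2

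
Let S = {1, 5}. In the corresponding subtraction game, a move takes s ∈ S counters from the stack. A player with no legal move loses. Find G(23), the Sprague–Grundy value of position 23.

1

n :  0  1  2  3  4  5  6  7  8  9 10 11 12 13 14 15 16 17 18 19 20 21 22 23
G :  0  1  0  1  0  1  0  1  0  1  0  1  0  1  0  1  0  1  0  1  0  1  0  1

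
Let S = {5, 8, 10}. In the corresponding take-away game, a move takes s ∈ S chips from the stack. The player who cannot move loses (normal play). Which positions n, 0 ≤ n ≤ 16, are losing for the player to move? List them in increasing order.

n :  0  1  2  3  4  5  6  7  8  9 10 11 12 13 14 15 16
G :  0  0  0  0  0  1  1  1  1  1  2  2  2  2  2  0  0
P-positions are exactly the n with G(n) = 0.

0, 1, 2, 3, 4, 15, 16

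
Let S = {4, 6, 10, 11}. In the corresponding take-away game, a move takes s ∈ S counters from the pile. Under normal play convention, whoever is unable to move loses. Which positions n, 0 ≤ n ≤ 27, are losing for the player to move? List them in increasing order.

0, 1, 2, 3, 15, 16, 17, 18

n :  0  1  2  3  4  5  6  7  8  9 10 11 12 13 14 15 16 17 18 19 20 21 22 23 24 25 26 27
G :  0  0  0  0  1  1  1  1  2  2  2  2  3  3  3  0  0  0  0  1  1  1  1  2  2  2  2  3
P-positions are exactly the n with G(n) = 0.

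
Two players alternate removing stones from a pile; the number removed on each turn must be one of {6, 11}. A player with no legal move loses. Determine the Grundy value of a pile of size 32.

2

G(0) = 0
G(1) = mex{} = 0
G(2) = mex{} = 0
G(3) = mex{} = 0
G(4) = mex{} = 0
G(5) = mex{} = 0
G(6) = mex{0} = 1
G(7) = mex{0} = 1
G(8) = mex{0} = 1
G(9) = mex{0} = 1
G(10) = mex{0} = 1
G(11) = mex{0,0} = 1
G(12) = mex{1,0} = 2
G(13) = mex{1,0} = 2
G(14) = mex{1,0} = 2
G(15) = mex{1,0} = 2
G(16) = mex{1,0} = 2
G(17) = mex{1,1} = 0
G(18) = mex{2,1} = 0
G(19) = mex{2,1} = 0
G(20) = mex{2,1} = 0
G(21) = mex{2,1} = 0
G(22) = mex{2,1} = 0
G(23) = mex{0,2} = 1
G(24) = mex{0,2} = 1
G(25) = mex{0,2} = 1
G(26) = mex{0,2} = 1
G(27) = mex{0,2} = 1
G(28) = mex{0,0} = 1
G(29) = mex{1,0} = 2
G(30) = mex{1,0} = 2
G(31) = mex{1,0} = 2
G(32) = mex{1,0} = 2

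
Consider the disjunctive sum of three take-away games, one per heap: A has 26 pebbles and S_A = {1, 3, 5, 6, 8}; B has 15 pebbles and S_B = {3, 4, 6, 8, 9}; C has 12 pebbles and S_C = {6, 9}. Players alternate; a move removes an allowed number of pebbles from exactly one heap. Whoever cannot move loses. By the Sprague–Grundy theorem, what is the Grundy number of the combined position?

Heap A, S = {1, 3, 5, 6, 8}:
n :  0  1  2  3  4  5  6  7  8  9 10 11 12 13 14 15 16 17 18 19 20 21 22 23 24 25 26
G :  0  1  0  1  0  1  2  3  2  3  2  0  1  0  1  0  1  2  3  2  3  2  0  1  0  1  0
G_A(26) = 0.
Heap B, S = {3, 4, 6, 8, 9}:
n :  0  1  2  3  4  5  6  7  8  9 10 11 12 13 14 15
G :  0  0  0  1  1  1  2  2  2  3  3  3  0  0  0  1
G_B(15) = 1.
Heap C, S = {6, 9}:
n :  0  1  2  3  4  5  6  7  8  9 10 11 12
G :  0  0  0  0  0  0  1  1  1  1  1  1  2
G_C(12) = 2.
Combined Grundy value = 0 ⊕ 1 ⊕ 2 = 3.

3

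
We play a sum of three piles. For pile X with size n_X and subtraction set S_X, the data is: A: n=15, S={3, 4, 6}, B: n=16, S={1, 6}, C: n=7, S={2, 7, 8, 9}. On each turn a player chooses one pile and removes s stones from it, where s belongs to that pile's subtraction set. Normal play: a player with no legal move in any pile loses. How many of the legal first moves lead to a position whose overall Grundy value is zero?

Pile A, S = {3, 4, 6}:
n :  0  1  2  3  4  5  6  7  8  9 10 11 12 13 14 15
G :  0  0  0  1  1  1  2  2  2  0  0  0  1  1  1  2
G_A(15) = 2.
Pile B, S = {1, 6}:
G(0) = 0
G(1) = mex{0} = 1
G(2) = mex{1} = 0
G(3) = mex{0} = 1
G(4) = mex{1} = 0
G(5) = mex{0} = 1
G(6) = mex{1,0} = 2
G(7) = mex{2,1} = 0
G(8) = mex{0,0} = 1
G(9) = mex{1,1} = 0
G(10) = mex{0,0} = 1
G(11) = mex{1,1} = 0
G(12) = mex{0,2} = 1
G(13) = mex{1,0} = 2
G(14) = mex{2,1} = 0
G(15) = mex{0,0} = 1
G(16) = mex{1,1} = 0
G_B(16) = 0.
Pile C, S = {2, 7, 8, 9}:
n : 0 1 2 3 4 5 6 7
G : 0 0 1 1 0 0 1 1
G_C(7) = 1.
Combined Grundy value = 2 ⊕ 0 ⊕ 1 = 3.
A winning move leaves total XOR = 0, i.e. changes one component's Grundy value g to g ⊕ X where X is the current total.
Pile A: need g' = 2⊕3 = 1. Options: 15−3→G=1, 15−4→G=0, 15−6→G=0. Hits: 1.
Pile B: need g' = 0⊕3 = 3. Options: 16−1→G=1, 16−6→G=1. Hits: 0.
Pile C: need g' = 1⊕3 = 2. Options: 7−2→G=0, 7−7→G=0. Hits: 0.

1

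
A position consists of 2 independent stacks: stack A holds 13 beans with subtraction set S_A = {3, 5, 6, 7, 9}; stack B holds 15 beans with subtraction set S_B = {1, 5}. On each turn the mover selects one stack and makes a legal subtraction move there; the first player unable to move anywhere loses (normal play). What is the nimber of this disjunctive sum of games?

Stack A, S = {3, 5, 6, 7, 9}:
n :  0  1  2  3  4  5  6  7  8  9 10 11 12 13
G :  0  0  0  1  1  1  2  2  2  3  3  3  0  0
G_A(13) = 0.
Stack B, S = {1, 5}:
G(0) = 0
G(1) = mex{0} = 1
G(2) = mex{1} = 0
G(3) = mex{0} = 1
G(4) = mex{1} = 0
G(5) = mex{0,0} = 1
G(6) = mex{1,1} = 0
G(7) = mex{0,0} = 1
G(8) = mex{1,1} = 0
G(9) = mex{0,0} = 1
G(10) = mex{1,1} = 0
G(11) = mex{0,0} = 1
G(12) = mex{1,1} = 0
G(13) = mex{0,0} = 1
G(14) = mex{1,1} = 0
G(15) = mex{0,0} = 1
G_B(15) = 1.
Combined Grundy value = 0 ⊕ 1 = 1.

1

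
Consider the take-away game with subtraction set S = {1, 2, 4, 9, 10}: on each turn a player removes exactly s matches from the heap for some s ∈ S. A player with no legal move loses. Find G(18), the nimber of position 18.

n :  0  1  2  3  4  5  6  7  8  9 10 11 12 13 14 15 16 17 18
G :  0  1  2  0  1  2  0  1  2  3  4  0  1  2  0  1  2  0  1

1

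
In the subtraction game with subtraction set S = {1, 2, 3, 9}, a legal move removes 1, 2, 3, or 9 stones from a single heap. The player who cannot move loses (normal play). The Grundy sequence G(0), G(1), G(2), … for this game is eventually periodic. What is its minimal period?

4

n :  0  1  2  3  4  5  6  7  8  9 10 11 12 13 14
G :  0  1  2  3  0  1  2  3  0  1  2  3  0  1  2
G(n+4) = G(n) holds for n = 0,…,8 (a full window of length max(S) = 9), so the sequence is purely periodic with period 4.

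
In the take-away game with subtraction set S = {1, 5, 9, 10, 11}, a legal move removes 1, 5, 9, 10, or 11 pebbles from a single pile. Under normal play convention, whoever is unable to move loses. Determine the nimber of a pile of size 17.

n :  0  1  2  3  4  5  6  7  8  9 10 11 12 13 14 15 16 17
G :  0  1  0  1  0  1  0  1  0  1  2  3  2  3  2  3  2  3

3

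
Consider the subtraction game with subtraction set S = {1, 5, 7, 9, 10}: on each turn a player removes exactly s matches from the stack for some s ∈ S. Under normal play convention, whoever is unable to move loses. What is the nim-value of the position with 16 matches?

2

G(0) = 0
G(1) = mex{0} = 1
G(2) = mex{1} = 0
G(3) = mex{0} = 1
G(4) = mex{1} = 0
G(5) = mex{0,0} = 1
G(6) = mex{1,1} = 0
G(7) = mex{0,0,0} = 1
G(8) = mex{1,1,1} = 0
G(9) = mex{0,0,0,0} = 1
G(10) = mex{1,1,1,1,0} = 2
G(11) = mex{2,0,0,0,1} = 3
G(12) = mex{3,1,1,1,0} = 2
G(13) = mex{2,0,0,0,1} = 3
G(14) = mex{3,1,1,1,0} = 2
G(15) = mex{2,2,0,0,1} = 3
G(16) = mex{3,3,1,1,0} = 2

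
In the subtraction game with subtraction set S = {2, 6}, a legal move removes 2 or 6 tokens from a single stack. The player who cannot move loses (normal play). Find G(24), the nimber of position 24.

0

G(0) = 0
G(1) = mex{} = 0
G(2) = mex{0} = 1
G(3) = mex{0} = 1
G(4) = mex{1} = 0
G(5) = mex{1} = 0
G(6) = mex{0,0} = 1
G(7) = mex{0,0} = 1
G(8) = mex{1,1} = 0
G(9) = mex{1,1} = 0
G(10) = mex{0,0} = 1
G(11) = mex{0,0} = 1
G(12) = mex{1,1} = 0
G(13) = mex{1,1} = 0
G(14) = mex{0,0} = 1
G(15) = mex{0,0} = 1
G(16) = mex{1,1} = 0
G(17) = mex{1,1} = 0
G(18) = mex{0,0} = 1
G(19) = mex{0,0} = 1
G(20) = mex{1,1} = 0
G(21) = mex{1,1} = 0
G(22) = mex{0,0} = 1
G(23) = mex{0,0} = 1
G(24) = mex{1,1} = 0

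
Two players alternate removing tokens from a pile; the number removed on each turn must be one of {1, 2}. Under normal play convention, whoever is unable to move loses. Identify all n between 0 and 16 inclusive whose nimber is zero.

0, 3, 6, 9, 12, 15

n :  0  1  2  3  4  5  6  7  8  9 10 11 12 13 14 15 16
G :  0  1  2  0  1  2  0  1  2  0  1  2  0  1  2  0  1
P-positions are exactly the n with G(n) = 0.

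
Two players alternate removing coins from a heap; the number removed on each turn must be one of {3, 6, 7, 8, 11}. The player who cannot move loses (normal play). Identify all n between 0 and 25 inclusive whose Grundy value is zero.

G(0) = 0
G(1) = mex{} = 0
G(2) = mex{} = 0
G(3) = mex{0} = 1
G(4) = mex{0} = 1
G(5) = mex{0} = 1
G(6) = mex{1,0} = 2
G(7) = mex{1,0,0} = 2
G(8) = mex{1,0,0,0} = 2
G(9) = mex{2,1,0,0} = 3
G(10) = mex{2,1,1,0} = 3
G(11) = mex{2,1,1,1,0} = 3
G(12) = mex{3,2,1,1,0} = 4
G(13) = mex{3,2,2,1,0} = 4
G(14) = mex{3,2,2,2,1} = 0
G(15) = mex{4,3,2,2,1} = 0
G(16) = mex{4,3,3,2,1} = 0
G(17) = mex{0,3,3,3,2} = 1
G(18) = mex{0,4,3,3,2} = 1
G(19) = mex{0,4,4,3,2} = 1
G(20) = mex{1,0,4,4,3} = 2
G(21) = mex{1,0,0,4,3} = 2
G(22) = mex{1,0,0,0,3} = 2
G(23) = mex{2,1,0,0,4} = 3
G(24) = mex{2,1,1,0,4} = 3
G(25) = mex{2,1,1,1,0} = 3
P-positions are exactly the n with G(n) = 0.

0, 1, 2, 14, 15, 16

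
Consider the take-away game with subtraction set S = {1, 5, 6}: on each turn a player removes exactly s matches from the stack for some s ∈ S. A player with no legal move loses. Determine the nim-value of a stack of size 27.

1

G(0) = 0
G(1) = mex{0} = 1
G(2) = mex{1} = 0
G(3) = mex{0} = 1
G(4) = mex{1} = 0
G(5) = mex{0,0} = 1
G(6) = mex{1,1,0} = 2
G(7) = mex{2,0,1} = 3
G(8) = mex{3,1,0} = 2
G(9) = mex{2,0,1} = 3
G(10) = mex{3,1,0} = 2
G(11) = mex{2,2,1} = 0
G(12) = mex{0,3,2} = 1
G(13) = mex{1,2,3} = 0
G(14) = mex{0,3,2} = 1
G(15) = mex{1,2,3} = 0
G(16) = mex{0,0,2} = 1
G(17) = mex{1,1,0} = 2
G(18) = mex{2,0,1} = 3
G(19) = mex{3,1,0} = 2
G(20) = mex{2,0,1} = 3
G(21) = mex{3,1,0} = 2
G(22) = mex{2,2,1} = 0
G(23) = mex{0,3,2} = 1
G(24) = mex{1,2,3} = 0
G(25) = mex{0,3,2} = 1
G(26) = mex{1,2,3} = 0
G(27) = mex{0,0,2} = 1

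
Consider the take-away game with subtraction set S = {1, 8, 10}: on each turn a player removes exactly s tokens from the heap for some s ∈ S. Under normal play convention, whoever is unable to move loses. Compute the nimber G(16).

1

n :  0  1  2  3  4  5  6  7  8  9 10 11 12 13 14 15 16
G :  0  1  0  1  0  1  0  1  2  0  1  0  1  0  1  0  1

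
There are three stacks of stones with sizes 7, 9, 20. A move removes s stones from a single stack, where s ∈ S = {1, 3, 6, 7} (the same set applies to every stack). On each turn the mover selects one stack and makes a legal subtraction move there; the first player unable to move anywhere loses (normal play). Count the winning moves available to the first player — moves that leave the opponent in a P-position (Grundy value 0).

3

All stacks use S = {1, 3, 6, 7}:
n :  0  1  2  3  4  5  6  7  8  9 10 11 12 13 14 15 16 17 18 19 20
G :  0  1  0  1  0  1  2  3  2  3  2  3  0  1  0  1  0  1  2  3  2
Stack A: G(7) = 3.
Stack B: G(9) = 3.
Stack C: G(20) = 2.
Combined Grundy value = 3 ⊕ 3 ⊕ 2 = 2.
A winning move leaves total XOR = 0, i.e. changes one component's Grundy value g to g ⊕ X where X is the current total.
Stack A: need g' = 3⊕2 = 1. Options: 7−1→G=2, 7−3→G=0, 7−6→G=1, 7−7→G=0. Hits: 1.
Stack B: need g' = 3⊕2 = 1. Options: 9−1→G=2, 9−3→G=2, 9−6→G=1, 9−7→G=0. Hits: 1.
Stack C: need g' = 2⊕2 = 0. Options: 20−1→G=3, 20−3→G=1, 20−6→G=0, 20−7→G=1. Hits: 1.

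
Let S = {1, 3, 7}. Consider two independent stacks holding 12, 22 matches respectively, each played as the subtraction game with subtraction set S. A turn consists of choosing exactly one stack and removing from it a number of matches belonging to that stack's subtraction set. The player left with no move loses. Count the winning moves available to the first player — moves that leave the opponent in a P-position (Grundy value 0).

0

All stacks use S = {1, 3, 7}:
n :  0  1  2  3  4  5  6  7  8  9 10 11 12 13 14 15 16 17 18 19 20 21 22
G :  0  1  0  1  0  1  0  1  0  1  0  1  0  1  0  1  0  1  0  1  0  1  0
Stack A: G(12) = 0.
Stack B: G(22) = 0.
Combined Grundy value = 0 ⊕ 0 = 0.
A winning move leaves total XOR = 0, i.e. changes one component's Grundy value g to g ⊕ X where X is the current total.
Stack A: target g' = 0⊕0 = 0, but every legal move changes the Grundy value (mex property), so 0 moves.
Stack B: target g' = 0⊕0 = 0, but every legal move changes the Grundy value (mex property), so 0 moves.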